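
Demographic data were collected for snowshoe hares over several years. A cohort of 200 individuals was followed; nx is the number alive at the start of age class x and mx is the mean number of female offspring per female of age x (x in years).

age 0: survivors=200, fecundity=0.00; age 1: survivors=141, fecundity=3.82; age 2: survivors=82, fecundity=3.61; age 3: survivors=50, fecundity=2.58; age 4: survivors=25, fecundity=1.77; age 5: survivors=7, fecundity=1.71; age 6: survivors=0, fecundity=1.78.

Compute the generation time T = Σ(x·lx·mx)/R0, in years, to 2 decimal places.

1.72

lx = nx/n0 = nx/200: 1, 0.705, 0.41, 0.25, 0.125, 0.035, 0
lx·mx: 0, 2.6931, 1.4801, 0.645, 0.22125, 0.05985, 0 → R0 = 5.0993
x·lx·mx: 0, 2.6931, 2.9602, 1.935, 0.885, 0.29925, 0 → Σ = 8.77255
T = 8.77255 / 5.0993 = 1.720344… → 1.72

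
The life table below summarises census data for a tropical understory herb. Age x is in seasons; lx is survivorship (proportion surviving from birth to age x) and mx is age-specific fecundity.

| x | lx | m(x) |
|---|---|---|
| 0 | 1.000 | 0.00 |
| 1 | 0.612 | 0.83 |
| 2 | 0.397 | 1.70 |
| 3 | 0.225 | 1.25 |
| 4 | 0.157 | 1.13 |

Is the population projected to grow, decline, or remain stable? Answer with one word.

growing

R0 = Σ lx·mx = 0 + 0.50796 + 0.6749 + 0.28125 + 0.17741 = 1.64152
R0 > 1, so the population is growing.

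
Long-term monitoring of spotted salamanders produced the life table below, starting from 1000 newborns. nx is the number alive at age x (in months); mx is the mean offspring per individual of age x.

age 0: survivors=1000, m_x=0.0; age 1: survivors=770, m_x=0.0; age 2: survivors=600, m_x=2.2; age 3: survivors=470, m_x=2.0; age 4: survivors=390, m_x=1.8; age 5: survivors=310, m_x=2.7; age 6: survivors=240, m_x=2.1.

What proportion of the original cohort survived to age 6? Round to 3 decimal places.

l_6 = n_6/n_0 = 240/1000 = 0.24 → 0.240

0.240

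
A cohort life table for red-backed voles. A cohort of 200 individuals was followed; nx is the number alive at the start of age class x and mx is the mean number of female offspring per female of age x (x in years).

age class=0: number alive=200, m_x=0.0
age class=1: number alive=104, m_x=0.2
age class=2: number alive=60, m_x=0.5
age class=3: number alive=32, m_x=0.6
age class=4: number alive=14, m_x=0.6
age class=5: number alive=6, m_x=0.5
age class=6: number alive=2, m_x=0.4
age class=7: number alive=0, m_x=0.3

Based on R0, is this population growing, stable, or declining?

lx = nx/n0 = nx/200: 1, 0.52, 0.3, 0.16, 0.07, 0.03, 0.01, 0
R0 = Σ lx·mx = 0 + 0.104 + 0.15 + 0.096 + 0.042 + 0.015 + 0.004 + 0 = 0.411
R0 < 1, so the population is declining.

declining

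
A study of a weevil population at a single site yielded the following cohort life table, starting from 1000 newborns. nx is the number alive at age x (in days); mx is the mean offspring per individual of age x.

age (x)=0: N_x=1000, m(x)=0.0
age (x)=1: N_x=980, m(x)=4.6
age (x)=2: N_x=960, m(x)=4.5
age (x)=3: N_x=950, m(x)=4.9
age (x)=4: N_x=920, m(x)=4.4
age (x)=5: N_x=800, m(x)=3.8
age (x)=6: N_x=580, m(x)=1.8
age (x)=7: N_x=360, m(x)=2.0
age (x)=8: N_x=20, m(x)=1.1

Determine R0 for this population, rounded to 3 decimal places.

lx = nx/n0 = nx/1000: 1, 0.98, 0.96, 0.95, 0.92, 0.8, 0.58, 0.36, 0.02
lx·mx by age: 0, 4.508, 4.32, 4.655, 4.048, 3.04, 1.044, 0.72, 0.022
R0 = Σ lx·mx = 22.357 → 22.357

22.357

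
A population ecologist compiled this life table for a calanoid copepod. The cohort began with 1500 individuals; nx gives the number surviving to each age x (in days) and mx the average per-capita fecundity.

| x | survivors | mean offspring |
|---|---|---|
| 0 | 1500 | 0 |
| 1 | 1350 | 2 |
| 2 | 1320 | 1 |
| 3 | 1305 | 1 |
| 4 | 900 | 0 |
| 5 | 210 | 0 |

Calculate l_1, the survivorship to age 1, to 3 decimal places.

0.900

l_1 = n_1/n_0 = 1350/1500 = 0.9 → 0.900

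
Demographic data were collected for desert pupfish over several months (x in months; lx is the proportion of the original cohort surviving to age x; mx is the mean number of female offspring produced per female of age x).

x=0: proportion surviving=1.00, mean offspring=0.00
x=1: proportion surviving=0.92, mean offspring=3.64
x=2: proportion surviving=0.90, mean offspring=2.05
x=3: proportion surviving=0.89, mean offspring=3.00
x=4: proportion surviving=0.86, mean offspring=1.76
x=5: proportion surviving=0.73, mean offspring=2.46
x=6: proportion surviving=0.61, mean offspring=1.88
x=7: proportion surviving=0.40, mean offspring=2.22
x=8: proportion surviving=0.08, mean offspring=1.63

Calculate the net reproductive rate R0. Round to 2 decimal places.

lx·mx by age: 0, 3.3488, 1.845, 2.67, 1.5136, 1.7958, 1.1468, 0.888, 0.1304
R0 = Σ lx·mx = 13.3384 → 13.34

13.34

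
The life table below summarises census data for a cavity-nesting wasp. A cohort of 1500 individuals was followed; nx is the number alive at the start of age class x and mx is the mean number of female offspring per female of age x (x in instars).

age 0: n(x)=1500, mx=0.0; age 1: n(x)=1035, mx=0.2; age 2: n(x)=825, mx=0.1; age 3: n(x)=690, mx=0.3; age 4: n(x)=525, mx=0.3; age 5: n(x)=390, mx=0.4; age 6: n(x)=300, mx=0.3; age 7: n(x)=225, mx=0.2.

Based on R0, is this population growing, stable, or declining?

declining

lx = nx/n0 = nx/1500: 1, 0.69, 0.55, 0.46, 0.35, 0.26, 0.2, 0.15
R0 = Σ lx·mx = 0 + 0.138 + 0.055 + 0.138 + 0.105 + 0.104 + 0.06 + 0.03 = 0.63
R0 < 1, so the population is declining.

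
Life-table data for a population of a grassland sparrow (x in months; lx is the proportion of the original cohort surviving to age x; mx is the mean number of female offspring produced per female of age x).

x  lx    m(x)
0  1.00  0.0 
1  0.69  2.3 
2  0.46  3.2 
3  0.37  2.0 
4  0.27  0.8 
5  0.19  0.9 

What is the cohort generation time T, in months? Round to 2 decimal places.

lx·mx: 0, 1.587, 1.472, 0.74, 0.216, 0.171 → R0 = 4.186
x·lx·mx: 0, 1.587, 2.944, 2.22, 0.864, 0.855 → Σ = 8.47
T = 8.47 / 4.186 = 2.023411… → 2.02

2.02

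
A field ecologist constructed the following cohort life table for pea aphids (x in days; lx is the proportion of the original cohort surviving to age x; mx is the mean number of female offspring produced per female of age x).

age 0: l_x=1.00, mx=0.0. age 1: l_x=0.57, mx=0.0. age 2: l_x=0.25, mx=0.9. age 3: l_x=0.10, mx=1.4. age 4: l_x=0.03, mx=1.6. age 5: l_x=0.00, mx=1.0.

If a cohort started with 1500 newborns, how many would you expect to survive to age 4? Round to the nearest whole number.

45

Expected survivors = N0 · l_4 = 1500 × 0.03 = 45 → 45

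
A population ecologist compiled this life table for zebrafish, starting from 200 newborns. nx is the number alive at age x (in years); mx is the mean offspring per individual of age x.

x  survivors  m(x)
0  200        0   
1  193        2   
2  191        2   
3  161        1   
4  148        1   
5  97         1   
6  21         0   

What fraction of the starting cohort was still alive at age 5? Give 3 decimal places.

l_5 = n_5/n_0 = 97/200 = 0.485 → 0.485

0.485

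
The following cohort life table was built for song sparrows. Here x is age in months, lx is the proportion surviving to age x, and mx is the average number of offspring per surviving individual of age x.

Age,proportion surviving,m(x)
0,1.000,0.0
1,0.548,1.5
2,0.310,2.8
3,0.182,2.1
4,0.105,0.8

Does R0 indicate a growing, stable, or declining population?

growing

R0 = Σ lx·mx = 0 + 0.822 + 0.868 + 0.3822 + 0.084 = 2.1562
R0 > 1, so the population is growing.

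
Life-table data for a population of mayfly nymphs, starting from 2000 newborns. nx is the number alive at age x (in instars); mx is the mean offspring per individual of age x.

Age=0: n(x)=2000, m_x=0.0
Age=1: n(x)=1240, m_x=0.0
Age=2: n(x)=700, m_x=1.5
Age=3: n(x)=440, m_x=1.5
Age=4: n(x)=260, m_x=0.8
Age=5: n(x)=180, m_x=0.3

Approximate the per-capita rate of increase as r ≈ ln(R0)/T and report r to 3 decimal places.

lx = nx/n0 = nx/2000: 1, 0.62, 0.35, 0.22, 0.13, 0.09
R0 = Σ lx·mx = 0 + 0 + 0.525 + 0.33 + 0.104 + 0.027 = 0.986
Σ x·lx·mx = 2.591; T = 2.591/0.986 = 2.62779…
r ≈ ln(R0)/T = ln(0.986)/2.62779… = -0.00537… → -0.005

-0.005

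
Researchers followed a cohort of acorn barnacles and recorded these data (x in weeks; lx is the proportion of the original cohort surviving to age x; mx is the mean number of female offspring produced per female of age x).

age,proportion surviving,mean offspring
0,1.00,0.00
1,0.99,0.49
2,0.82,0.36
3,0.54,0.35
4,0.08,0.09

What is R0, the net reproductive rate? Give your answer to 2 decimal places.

0.98

lx·mx by age: 0, 0.4851, 0.2952, 0.189, 0.0072
R0 = Σ lx·mx = 0.9765 → 0.98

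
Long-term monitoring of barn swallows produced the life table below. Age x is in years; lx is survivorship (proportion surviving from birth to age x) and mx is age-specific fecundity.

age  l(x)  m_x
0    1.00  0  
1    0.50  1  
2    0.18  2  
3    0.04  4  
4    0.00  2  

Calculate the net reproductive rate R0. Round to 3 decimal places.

1.020

lx·mx by age: 0, 0.5, 0.36, 0.16, 0
R0 = Σ lx·mx = 1.02 → 1.020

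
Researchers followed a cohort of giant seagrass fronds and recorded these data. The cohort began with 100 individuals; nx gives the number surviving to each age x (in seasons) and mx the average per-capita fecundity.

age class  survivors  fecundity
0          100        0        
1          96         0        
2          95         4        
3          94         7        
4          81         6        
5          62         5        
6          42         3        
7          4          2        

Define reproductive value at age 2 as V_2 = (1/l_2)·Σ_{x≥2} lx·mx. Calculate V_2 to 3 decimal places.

20.716

lx = nx/n0 = nx/100: 1, 0.96, 0.95, 0.94, 0.81, 0.62, 0.42, 0.04
lx·mx for x ≥ 2: 3.8, 6.58, 4.86, 3.1, 1.26, 0.08 → sum = 19.68
V_2 = 19.68 / l_2 = 19.68 / 0.95 = 20.715789… → 20.716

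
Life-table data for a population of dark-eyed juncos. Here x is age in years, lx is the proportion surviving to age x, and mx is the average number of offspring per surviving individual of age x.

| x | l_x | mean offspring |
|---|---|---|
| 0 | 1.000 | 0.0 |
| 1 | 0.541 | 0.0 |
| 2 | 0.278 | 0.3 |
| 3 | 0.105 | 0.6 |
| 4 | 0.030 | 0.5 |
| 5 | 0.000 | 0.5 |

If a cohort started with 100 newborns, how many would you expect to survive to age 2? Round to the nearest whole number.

28

Expected survivors = N0 · l_2 = 100 × 0.278 = 27.8 → 28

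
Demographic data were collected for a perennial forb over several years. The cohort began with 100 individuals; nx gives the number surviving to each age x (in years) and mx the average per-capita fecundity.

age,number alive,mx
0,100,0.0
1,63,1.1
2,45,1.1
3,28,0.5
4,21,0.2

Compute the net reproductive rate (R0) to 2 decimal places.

1.37

lx = nx/n0 = nx/100: 1, 0.63, 0.45, 0.28, 0.21
lx·mx by age: 0, 0.693, 0.495, 0.14, 0.042
R0 = Σ lx·mx = 1.37 → 1.37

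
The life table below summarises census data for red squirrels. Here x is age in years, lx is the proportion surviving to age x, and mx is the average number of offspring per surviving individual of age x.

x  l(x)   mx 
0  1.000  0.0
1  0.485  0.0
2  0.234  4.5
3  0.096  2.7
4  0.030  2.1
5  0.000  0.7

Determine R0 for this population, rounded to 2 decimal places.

1.38

lx·mx by age: 0, 0, 1.053, 0.2592, 0.063, 0
R0 = Σ lx·mx = 1.3752 → 1.38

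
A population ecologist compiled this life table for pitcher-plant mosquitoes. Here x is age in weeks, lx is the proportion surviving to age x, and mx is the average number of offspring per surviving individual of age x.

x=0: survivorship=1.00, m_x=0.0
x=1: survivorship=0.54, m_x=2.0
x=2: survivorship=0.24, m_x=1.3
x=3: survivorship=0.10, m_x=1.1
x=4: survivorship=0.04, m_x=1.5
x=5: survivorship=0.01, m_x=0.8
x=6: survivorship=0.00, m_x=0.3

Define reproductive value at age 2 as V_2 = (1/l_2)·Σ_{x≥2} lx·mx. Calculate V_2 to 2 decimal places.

2.04

lx·mx for x ≥ 2: 0.312, 0.11, 0.06, 0.008, 0 → sum = 0.49
V_2 = 0.49 / l_2 = 0.49 / 0.24 = 2.041667… → 2.04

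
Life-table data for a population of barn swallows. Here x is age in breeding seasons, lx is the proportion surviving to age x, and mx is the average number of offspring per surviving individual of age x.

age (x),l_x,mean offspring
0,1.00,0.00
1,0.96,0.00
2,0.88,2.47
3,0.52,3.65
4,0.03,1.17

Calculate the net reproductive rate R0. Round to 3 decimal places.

lx·mx by age: 0, 0, 2.1736, 1.898, 0.0351
R0 = Σ lx·mx = 4.1067 → 4.107

4.107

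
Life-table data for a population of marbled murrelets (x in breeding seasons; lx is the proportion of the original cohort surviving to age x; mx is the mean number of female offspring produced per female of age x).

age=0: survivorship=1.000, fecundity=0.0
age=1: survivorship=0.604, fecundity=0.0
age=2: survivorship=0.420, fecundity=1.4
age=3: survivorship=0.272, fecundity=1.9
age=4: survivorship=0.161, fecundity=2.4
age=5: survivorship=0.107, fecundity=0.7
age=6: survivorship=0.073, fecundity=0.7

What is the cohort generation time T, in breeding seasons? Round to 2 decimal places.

3.06

lx·mx: 0, 0, 0.588, 0.5168, 0.3864, 0.0749, 0.0511 → R0 = 1.6172
x·lx·mx: 0, 0, 1.176, 1.5504, 1.5456, 0.3745, 0.3066 → Σ = 4.9531
T = 4.9531 / 1.6172 = 3.062763… → 3.06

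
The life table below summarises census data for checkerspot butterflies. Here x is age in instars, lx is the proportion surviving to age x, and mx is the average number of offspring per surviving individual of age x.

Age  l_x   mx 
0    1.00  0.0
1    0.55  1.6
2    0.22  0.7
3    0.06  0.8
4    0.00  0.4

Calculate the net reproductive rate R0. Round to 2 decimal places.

lx·mx by age: 0, 0.88, 0.154, 0.048, 0
R0 = Σ lx·mx = 1.082 → 1.08

1.08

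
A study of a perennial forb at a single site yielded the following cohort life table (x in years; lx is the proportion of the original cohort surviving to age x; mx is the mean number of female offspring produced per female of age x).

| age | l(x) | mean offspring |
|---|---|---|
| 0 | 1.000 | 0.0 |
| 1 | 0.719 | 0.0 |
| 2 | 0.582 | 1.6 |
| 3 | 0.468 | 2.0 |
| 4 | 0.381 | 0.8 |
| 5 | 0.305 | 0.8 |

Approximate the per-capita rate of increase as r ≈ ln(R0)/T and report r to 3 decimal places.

R0 = Σ lx·mx = 0 + 0 + 0.9312 + 0.936 + 0.3048 + 0.244 = 2.416
Σ x·lx·mx = 7.1096; T = 7.1096/2.416 = 2.94272…
r ≈ ln(R0)/T = ln(2.416)/2.94272… = 0.29976… → 0.300

0.300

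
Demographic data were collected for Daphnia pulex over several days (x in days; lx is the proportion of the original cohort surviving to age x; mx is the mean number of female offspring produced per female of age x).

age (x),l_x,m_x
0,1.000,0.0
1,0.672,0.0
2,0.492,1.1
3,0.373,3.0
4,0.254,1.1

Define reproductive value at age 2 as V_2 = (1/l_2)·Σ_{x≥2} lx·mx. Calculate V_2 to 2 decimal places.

3.94

lx·mx for x ≥ 2: 0.5412, 1.119, 0.2794 → sum = 1.9396
V_2 = 1.9396 / l_2 = 1.9396 / 0.492 = 3.942276… → 3.94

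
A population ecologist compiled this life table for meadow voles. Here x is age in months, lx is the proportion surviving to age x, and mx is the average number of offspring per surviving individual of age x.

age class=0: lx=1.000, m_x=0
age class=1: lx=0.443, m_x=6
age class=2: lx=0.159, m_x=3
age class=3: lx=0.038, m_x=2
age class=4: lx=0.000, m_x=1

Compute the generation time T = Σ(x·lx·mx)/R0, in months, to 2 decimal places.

1.20

lx·mx: 0, 2.658, 0.477, 0.076, 0 → R0 = 3.211
x·lx·mx: 0, 2.658, 0.954, 0.228, 0 → Σ = 3.84
T = 3.84 / 3.211 = 1.195889… → 1.20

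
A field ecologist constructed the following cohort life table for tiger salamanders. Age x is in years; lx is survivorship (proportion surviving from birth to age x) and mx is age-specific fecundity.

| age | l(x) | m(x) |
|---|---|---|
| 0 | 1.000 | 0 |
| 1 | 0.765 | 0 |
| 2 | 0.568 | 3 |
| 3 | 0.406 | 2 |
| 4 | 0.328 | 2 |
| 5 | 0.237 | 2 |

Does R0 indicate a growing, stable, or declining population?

growing

R0 = Σ lx·mx = 0 + 0 + 1.704 + 0.812 + 0.656 + 0.474 = 3.646
R0 > 1, so the population is growing.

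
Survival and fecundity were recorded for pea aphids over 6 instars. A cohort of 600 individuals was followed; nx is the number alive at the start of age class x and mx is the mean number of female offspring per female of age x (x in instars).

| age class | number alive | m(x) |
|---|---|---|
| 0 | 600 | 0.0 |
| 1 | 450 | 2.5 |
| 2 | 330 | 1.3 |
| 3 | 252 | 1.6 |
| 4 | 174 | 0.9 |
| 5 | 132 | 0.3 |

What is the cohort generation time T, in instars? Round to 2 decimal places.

1.87

lx = nx/n0 = nx/600: 1, 0.75, 0.55, 0.42, 0.29, 0.22
lx·mx: 0, 1.875, 0.715, 0.672, 0.261, 0.066 → R0 = 3.589
x·lx·mx: 0, 1.875, 1.43, 2.016, 1.044, 0.33 → Σ = 6.695
T = 6.695 / 3.589 = 1.865422… → 1.87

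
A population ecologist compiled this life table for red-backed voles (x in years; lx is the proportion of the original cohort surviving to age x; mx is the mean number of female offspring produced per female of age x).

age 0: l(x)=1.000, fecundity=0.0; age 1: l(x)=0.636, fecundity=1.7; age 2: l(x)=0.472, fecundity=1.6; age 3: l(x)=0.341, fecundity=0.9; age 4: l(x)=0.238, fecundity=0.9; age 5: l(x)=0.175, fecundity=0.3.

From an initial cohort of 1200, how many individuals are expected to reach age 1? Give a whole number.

763

Expected survivors = N0 · l_1 = 1200 × 0.636 = 763.2 → 763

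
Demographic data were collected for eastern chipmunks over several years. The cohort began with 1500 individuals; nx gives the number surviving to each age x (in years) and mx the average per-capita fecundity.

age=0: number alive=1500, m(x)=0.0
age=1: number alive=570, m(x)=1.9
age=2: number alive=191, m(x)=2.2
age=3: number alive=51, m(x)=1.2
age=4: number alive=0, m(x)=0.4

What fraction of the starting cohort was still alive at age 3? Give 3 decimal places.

0.034

l_3 = n_3/n_0 = 51/1500 = 0.034 → 0.034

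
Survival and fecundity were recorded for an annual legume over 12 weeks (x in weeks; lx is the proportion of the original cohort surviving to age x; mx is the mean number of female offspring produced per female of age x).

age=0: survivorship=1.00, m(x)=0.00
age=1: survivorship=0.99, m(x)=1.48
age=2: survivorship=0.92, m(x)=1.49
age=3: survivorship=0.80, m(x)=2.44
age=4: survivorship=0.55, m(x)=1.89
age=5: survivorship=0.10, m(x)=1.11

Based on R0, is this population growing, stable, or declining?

growing

R0 = Σ lx·mx = 0 + 1.4652 + 1.3708 + 1.952 + 1.0395 + 0.111 = 5.9385
R0 > 1, so the population is growing.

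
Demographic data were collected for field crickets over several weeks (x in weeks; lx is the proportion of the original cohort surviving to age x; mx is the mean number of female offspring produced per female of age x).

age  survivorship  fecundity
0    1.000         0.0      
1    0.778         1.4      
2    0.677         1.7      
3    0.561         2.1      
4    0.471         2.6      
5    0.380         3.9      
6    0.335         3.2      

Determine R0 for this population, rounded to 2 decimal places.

7.20

lx·mx by age: 0, 1.0892, 1.1509, 1.1781, 1.2246, 1.482, 1.072
R0 = Σ lx·mx = 7.1968 → 7.20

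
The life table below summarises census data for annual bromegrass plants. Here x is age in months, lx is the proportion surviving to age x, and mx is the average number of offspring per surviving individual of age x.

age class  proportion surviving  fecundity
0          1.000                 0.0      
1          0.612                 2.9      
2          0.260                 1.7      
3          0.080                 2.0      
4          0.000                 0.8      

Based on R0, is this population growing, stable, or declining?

growing

R0 = Σ lx·mx = 0 + 1.7748 + 0.442 + 0.16 + 0 = 2.3768
R0 > 1, so the population is growing.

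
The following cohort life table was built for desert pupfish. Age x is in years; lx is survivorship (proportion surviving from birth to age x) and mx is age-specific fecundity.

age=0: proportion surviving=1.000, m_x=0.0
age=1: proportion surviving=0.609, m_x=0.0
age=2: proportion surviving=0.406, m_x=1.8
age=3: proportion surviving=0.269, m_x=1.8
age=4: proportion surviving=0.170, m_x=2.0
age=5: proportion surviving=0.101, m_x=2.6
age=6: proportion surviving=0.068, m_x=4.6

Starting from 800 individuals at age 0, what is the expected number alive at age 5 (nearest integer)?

Expected survivors = N0 · l_5 = 800 × 0.101 = 80.8 → 81

81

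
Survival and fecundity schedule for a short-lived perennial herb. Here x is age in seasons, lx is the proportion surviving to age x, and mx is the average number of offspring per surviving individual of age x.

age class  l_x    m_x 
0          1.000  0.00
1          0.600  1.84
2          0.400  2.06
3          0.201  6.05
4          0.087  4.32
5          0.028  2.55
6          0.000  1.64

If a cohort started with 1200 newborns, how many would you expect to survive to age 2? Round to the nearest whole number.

480

Expected survivors = N0 · l_2 = 1200 × 0.400 = 480 → 480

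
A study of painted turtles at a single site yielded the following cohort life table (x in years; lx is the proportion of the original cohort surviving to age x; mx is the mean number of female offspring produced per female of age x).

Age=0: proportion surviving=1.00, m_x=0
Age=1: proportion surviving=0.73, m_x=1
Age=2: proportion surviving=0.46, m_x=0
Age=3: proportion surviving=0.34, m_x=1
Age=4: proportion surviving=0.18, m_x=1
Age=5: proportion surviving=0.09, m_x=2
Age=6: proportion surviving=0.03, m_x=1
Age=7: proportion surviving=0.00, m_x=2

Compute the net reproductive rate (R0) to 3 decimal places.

lx·mx by age: 0, 0.73, 0, 0.34, 0.18, 0.18, 0.03, 0
R0 = Σ lx·mx = 1.46 → 1.460

1.460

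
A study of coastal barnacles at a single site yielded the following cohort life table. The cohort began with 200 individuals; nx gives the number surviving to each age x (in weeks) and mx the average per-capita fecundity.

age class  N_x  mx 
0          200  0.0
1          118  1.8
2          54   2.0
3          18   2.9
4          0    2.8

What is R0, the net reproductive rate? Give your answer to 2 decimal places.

lx = nx/n0 = nx/200: 1, 0.59, 0.27, 0.09, 0
lx·mx by age: 0, 1.062, 0.54, 0.261, 0
R0 = Σ lx·mx = 1.863 → 1.86

1.86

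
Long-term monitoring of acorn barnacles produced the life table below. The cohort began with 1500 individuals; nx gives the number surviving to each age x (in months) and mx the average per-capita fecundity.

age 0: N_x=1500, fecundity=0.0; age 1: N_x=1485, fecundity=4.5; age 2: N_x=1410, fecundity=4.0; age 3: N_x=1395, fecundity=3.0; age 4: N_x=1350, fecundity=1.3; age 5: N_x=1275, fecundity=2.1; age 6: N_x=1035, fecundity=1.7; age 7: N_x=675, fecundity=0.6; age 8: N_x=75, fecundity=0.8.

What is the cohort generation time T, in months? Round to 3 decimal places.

lx = nx/n0 = nx/1500: 1, 0.99, 0.94, 0.93, 0.9, 0.85, 0.69, 0.45, 0.05
lx·mx: 0, 4.455, 3.76, 2.79, 1.17, 1.785, 1.173, 0.27, 0.04 → R0 = 15.443
x·lx·mx: 0, 4.455, 7.52, 8.37, 4.68, 8.925, 7.038, 1.89, 0.32 → Σ = 43.198
T = 43.198 / 15.443 = 2.797254… → 2.797

2.797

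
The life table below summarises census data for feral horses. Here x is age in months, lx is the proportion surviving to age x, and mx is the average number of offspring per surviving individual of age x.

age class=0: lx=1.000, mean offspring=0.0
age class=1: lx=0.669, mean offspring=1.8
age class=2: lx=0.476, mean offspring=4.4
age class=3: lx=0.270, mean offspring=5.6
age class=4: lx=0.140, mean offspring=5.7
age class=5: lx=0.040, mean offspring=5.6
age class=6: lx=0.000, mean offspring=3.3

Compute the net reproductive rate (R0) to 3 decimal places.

lx·mx by age: 0, 1.2042, 2.0944, 1.512, 0.798, 0.224, 0
R0 = Σ lx·mx = 5.8326 → 5.833

5.833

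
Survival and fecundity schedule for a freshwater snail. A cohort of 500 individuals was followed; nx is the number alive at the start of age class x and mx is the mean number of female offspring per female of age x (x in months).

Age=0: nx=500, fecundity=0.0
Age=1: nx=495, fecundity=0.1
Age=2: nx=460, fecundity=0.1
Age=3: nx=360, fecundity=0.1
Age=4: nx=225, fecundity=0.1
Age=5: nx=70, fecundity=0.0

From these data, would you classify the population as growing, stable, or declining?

lx = nx/n0 = nx/500: 1, 0.99, 0.92, 0.72, 0.45, 0.14
R0 = Σ lx·mx = 0 + 0.099 + 0.092 + 0.072 + 0.045 + 0 = 0.308
R0 < 1, so the population is declining.

declining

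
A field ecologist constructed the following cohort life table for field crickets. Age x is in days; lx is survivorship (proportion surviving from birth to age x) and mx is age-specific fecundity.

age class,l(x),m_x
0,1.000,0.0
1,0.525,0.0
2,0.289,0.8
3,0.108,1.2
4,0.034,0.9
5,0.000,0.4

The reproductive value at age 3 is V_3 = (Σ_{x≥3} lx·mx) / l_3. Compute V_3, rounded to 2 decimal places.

lx·mx for x ≥ 3: 0.1296, 0.0306, 0 → sum = 0.1602
V_3 = 0.1602 / l_3 = 0.1602 / 0.108 = 1.483333… → 1.48

1.48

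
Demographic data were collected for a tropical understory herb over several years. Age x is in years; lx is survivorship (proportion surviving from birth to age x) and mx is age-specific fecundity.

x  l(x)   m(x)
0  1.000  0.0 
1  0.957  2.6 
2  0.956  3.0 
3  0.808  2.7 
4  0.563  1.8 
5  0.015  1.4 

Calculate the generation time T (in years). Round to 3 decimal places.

lx·mx: 0, 2.4882, 2.868, 2.1816, 1.0134, 0.021 → R0 = 8.5722
x·lx·mx: 0, 2.4882, 5.736, 6.5448, 4.0536, 0.105 → Σ = 18.9276
T = 18.9276 / 8.5722 = 2.208021… → 2.208

2.208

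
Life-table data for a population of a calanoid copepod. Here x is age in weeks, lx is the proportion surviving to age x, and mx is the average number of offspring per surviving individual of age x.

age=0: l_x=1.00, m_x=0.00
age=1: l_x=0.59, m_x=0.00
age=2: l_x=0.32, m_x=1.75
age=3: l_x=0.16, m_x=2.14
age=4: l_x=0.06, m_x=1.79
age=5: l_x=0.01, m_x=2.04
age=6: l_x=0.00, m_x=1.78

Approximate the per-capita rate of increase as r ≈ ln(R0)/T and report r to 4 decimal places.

0.0114

R0 = Σ lx·mx = 0 + 0 + 0.56 + 0.3424 + 0.1074 + 0.0204 + 0 = 1.0302
Σ x·lx·mx = 2.6788; T = 2.6788/1.0302 = 2.60027…
r ≈ ln(R0)/T = ln(1.0302)/2.60027… = 0.011442… → 0.0114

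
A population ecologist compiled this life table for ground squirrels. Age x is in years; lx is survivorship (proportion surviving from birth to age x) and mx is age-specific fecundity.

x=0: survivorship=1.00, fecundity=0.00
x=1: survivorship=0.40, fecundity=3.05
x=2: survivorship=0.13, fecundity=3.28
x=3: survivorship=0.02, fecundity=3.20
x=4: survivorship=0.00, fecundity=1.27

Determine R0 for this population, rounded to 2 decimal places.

lx·mx by age: 0, 1.22, 0.4264, 0.064, 0
R0 = Σ lx·mx = 1.7104 → 1.71

1.71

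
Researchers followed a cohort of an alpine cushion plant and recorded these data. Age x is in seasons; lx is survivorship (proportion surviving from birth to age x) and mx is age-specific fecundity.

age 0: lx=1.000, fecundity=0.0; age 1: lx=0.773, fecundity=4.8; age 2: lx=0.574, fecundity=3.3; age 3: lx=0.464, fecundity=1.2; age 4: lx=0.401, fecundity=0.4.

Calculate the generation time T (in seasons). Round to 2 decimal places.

lx·mx: 0, 3.7104, 1.8942, 0.5568, 0.1604 → R0 = 6.3218
x·lx·mx: 0, 3.7104, 3.7884, 1.6704, 0.6416 → Σ = 9.8108
T = 9.8108 / 6.3218 = 1.5519… → 1.55

1.55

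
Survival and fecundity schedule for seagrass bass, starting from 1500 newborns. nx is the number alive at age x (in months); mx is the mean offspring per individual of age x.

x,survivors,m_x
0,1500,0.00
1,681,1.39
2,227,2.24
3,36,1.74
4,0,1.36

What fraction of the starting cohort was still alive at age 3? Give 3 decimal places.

l_3 = n_3/n_0 = 36/1500 = 0.024 → 0.024

0.024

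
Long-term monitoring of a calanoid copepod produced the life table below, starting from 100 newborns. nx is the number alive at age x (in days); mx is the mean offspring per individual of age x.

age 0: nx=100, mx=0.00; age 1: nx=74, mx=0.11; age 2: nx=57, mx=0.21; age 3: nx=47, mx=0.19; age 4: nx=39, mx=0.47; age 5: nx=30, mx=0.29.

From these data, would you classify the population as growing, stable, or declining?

lx = nx/n0 = nx/100: 1, 0.74, 0.57, 0.47, 0.39, 0.3
R0 = Σ lx·mx = 0 + 0.0814 + 0.1197 + 0.0893 + 0.1833 + 0.087 = 0.5607
R0 < 1, so the population is declining.

declining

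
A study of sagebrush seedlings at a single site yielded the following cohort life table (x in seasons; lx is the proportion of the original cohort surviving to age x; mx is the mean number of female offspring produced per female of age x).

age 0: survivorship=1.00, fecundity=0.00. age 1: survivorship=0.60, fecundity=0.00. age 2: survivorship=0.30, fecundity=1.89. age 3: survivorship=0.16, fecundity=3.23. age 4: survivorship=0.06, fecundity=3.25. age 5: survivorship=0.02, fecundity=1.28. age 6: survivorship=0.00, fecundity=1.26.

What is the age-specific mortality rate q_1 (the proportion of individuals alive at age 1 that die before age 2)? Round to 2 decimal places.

0.50

q_1 = (l_1 − l_2) / l_1 = (0.6 − 0.3) / 0.6
     = 0.3 / 0.6 = 0.5 → 0.50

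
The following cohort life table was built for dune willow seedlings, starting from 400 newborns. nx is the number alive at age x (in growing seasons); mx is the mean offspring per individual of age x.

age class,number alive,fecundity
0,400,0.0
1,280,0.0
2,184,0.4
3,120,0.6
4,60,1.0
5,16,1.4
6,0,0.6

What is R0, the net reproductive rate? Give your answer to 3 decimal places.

lx = nx/n0 = nx/400: 1, 0.7, 0.46, 0.3, 0.15, 0.04, 0
lx·mx by age: 0, 0, 0.184, 0.18, 0.15, 0.056, 0
R0 = Σ lx·mx = 0.57 → 0.570

0.570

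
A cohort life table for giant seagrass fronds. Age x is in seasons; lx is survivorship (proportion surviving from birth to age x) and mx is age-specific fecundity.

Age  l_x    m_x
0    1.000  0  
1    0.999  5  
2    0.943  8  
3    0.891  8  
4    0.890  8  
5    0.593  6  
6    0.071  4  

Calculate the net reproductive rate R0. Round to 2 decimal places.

lx·mx by age: 0, 4.995, 7.544, 7.128, 7.12, 3.558, 0.284
R0 = Σ lx·mx = 30.629 → 30.63

30.63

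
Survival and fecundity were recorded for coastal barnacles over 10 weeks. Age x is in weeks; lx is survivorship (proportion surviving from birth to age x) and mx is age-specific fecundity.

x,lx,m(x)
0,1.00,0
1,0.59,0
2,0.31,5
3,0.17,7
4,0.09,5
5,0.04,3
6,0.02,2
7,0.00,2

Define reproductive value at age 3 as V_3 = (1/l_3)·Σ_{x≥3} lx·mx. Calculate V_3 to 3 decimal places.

10.588

lx·mx for x ≥ 3: 1.19, 0.45, 0.12, 0.04, 0 → sum = 1.8
V_3 = 1.8 / l_3 = 1.8 / 0.17 = 10.588235… → 10.588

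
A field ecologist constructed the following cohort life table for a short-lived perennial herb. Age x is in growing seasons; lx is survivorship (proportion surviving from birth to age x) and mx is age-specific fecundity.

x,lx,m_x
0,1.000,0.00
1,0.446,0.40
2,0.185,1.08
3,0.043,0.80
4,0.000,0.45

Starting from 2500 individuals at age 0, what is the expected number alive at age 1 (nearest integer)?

1115

Expected survivors = N0 · l_1 = 2500 × 0.446 = 1115 → 1115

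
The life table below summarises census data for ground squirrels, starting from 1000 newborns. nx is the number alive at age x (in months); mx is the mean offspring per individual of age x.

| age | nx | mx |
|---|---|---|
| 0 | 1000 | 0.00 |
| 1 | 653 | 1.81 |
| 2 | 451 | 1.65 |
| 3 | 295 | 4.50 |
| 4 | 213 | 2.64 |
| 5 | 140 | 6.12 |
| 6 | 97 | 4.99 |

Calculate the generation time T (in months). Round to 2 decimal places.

lx = nx/n0 = nx/1000: 1, 0.653, 0.451, 0.295, 0.213, 0.14, 0.097
lx·mx: 0, 1.18193, 0.74415, 1.3275, 0.56232, 0.8568, 0.48403 → R0 = 5.15673
x·lx·mx: 0, 1.18193, 1.4883, 3.9825, 2.24928, 4.284, 2.90418 → Σ = 16.09019
T = 16.09019 / 5.15673 = 3.120231… → 3.12

3.12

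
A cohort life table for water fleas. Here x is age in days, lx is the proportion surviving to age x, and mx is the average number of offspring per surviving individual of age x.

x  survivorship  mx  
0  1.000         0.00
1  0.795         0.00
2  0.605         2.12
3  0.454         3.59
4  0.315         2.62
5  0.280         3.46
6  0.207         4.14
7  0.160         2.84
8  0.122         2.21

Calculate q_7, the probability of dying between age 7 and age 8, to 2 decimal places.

0.24

q_7 = (l_7 − l_8) / l_7 = (0.16 − 0.122) / 0.16
     = 0.038 / 0.16 = 0.2375 → 0.24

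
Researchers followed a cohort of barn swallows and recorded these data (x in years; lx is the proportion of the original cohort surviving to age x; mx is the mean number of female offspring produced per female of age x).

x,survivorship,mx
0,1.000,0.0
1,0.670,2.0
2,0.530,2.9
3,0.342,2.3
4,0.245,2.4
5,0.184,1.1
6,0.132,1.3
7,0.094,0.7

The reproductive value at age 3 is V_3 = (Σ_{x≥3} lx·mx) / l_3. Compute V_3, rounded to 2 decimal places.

lx·mx for x ≥ 3: 0.7866, 0.588, 0.2024, 0.1716, 0.0658 → sum = 1.8144
V_3 = 1.8144 / l_3 = 1.8144 / 0.342 = 5.305263… → 5.31

5.31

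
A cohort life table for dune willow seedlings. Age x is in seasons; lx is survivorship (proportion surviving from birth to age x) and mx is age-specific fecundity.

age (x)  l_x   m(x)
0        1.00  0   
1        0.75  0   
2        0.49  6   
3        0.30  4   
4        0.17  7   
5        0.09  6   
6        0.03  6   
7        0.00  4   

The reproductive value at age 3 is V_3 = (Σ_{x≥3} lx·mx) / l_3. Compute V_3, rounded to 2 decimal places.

10.37

lx·mx for x ≥ 3: 1.2, 1.19, 0.54, 0.18, 0 → sum = 3.11
V_3 = 3.11 / l_3 = 3.11 / 0.3 = 10.366667… → 10.37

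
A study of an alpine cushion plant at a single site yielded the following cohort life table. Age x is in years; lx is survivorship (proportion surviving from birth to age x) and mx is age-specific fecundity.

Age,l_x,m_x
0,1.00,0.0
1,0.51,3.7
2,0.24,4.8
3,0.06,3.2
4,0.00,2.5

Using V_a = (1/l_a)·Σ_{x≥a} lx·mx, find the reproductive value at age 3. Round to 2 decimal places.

3.20

lx·mx for x ≥ 3: 0.192, 0 → sum = 0.192
V_3 = 0.192 / l_3 = 0.192 / 0.06 = 3.2 → 3.20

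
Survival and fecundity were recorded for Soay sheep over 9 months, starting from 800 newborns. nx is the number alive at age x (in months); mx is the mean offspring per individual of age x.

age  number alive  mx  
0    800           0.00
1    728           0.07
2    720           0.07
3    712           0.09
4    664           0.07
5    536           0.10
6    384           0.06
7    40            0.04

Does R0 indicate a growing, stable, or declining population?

declining

lx = nx/n0 = nx/800: 1, 0.91, 0.9, 0.89, 0.83, 0.67, 0.48, 0.05
R0 = Σ lx·mx = 0 + 0.0637 + 0.063 + 0.0801 + 0.0581 + 0.067 + 0.0288 + 0.002 = 0.3627
R0 < 1, so the population is declining.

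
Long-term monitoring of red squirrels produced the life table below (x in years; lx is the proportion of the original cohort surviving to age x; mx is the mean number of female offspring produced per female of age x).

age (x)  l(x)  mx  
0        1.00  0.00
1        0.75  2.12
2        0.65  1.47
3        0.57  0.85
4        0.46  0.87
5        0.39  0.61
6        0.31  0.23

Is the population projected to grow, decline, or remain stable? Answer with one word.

growing

R0 = Σ lx·mx = 0 + 1.59 + 0.9555 + 0.4845 + 0.4002 + 0.2379 + 0.0713 = 3.7394
R0 > 1, so the population is growing.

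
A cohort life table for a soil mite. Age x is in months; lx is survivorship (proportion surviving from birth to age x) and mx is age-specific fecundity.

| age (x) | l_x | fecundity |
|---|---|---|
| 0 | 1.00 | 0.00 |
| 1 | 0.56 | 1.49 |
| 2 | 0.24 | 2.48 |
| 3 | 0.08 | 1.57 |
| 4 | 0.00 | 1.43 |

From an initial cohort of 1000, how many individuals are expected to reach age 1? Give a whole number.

Expected survivors = N0 · l_1 = 1000 × 0.56 = 560 → 560

560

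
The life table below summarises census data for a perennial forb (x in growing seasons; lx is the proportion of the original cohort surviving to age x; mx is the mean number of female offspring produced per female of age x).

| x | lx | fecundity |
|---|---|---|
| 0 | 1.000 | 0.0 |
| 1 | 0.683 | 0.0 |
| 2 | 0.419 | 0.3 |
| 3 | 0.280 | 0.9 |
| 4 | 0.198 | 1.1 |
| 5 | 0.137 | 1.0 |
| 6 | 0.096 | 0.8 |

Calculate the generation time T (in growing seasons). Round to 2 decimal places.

lx·mx: 0, 0, 0.1257, 0.252, 0.2178, 0.137, 0.0768 → R0 = 0.8093
x·lx·mx: 0, 0, 0.2514, 0.756, 0.8712, 0.685, 0.4608 → Σ = 3.0244
T = 3.0244 / 0.8093 = 3.737057… → 3.74

3.74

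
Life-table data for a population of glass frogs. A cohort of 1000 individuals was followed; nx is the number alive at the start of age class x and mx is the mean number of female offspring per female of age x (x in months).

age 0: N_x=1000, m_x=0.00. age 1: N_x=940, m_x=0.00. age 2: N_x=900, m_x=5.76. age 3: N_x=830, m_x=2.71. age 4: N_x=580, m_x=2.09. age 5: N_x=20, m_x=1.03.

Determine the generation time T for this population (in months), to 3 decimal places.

2.546

lx = nx/n0 = nx/1000: 1, 0.94, 0.9, 0.83, 0.58, 0.02
lx·mx: 0, 0, 5.184, 2.2493, 1.2122, 0.0206 → R0 = 8.6661
x·lx·mx: 0, 0, 10.368, 6.7479, 4.8488, 0.103 → Σ = 22.0677
T = 22.0677 / 8.6661 = 2.54644… → 2.546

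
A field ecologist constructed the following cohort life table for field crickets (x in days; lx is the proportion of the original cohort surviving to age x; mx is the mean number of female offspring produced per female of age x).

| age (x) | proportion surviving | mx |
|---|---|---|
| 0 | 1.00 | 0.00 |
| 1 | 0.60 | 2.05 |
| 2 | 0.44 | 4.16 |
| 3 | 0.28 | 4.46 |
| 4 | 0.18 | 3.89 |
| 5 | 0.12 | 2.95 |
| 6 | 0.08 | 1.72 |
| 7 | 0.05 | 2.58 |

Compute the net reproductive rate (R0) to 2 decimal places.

5.63

lx·mx by age: 0, 1.23, 1.8304, 1.2488, 0.7002, 0.354, 0.1376, 0.129
R0 = Σ lx·mx = 5.63 → 5.63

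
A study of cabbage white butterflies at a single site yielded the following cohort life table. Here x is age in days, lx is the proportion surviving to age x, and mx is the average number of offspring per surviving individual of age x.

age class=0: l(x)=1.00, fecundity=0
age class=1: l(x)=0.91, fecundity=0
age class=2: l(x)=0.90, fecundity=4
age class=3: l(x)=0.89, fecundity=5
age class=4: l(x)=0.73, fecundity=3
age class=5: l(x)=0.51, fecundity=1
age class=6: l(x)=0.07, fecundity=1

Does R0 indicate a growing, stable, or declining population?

R0 = Σ lx·mx = 0 + 0 + 3.6 + 4.45 + 2.19 + 0.51 + 0.07 = 10.82
R0 > 1, so the population is growing.

growing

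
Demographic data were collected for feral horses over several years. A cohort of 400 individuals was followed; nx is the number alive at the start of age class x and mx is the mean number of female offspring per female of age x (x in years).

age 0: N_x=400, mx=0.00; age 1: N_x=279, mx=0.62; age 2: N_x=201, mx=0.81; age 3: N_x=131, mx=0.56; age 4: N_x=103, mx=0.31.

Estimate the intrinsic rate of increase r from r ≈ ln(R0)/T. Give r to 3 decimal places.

0.051

lx = nx/n0 = nx/400: 1, 0.6975, 0.5025, 0.3275, 0.2575
R0 = Σ lx·mx = 0 + 0.43245… + 0.40703… + 0.1834… + 0.07983… = 1.1027
Σ x·lx·mx = 2.116; T = 2.116/1.1027 = 1.91893…
r ≈ ln(R0)/T = ln(1.1027)/1.91893… = 0.05095… → 0.051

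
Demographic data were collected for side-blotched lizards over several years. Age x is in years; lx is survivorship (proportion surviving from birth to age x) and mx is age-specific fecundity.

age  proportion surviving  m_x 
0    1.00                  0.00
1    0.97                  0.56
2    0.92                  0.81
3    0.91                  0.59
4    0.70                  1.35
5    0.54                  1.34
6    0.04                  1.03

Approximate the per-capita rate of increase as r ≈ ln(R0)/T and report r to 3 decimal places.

0.395

R0 = Σ lx·mx = 0 + 0.5432 + 0.7452 + 0.5369 + 0.945 + 0.7236 + 0.0412 = 3.5351
Σ x·lx·mx = 11.2895; T = 11.2895/3.5351 = 3.19354…
r ≈ ln(R0)/T = ln(3.5351)/3.19354… = 0.3954… → 0.395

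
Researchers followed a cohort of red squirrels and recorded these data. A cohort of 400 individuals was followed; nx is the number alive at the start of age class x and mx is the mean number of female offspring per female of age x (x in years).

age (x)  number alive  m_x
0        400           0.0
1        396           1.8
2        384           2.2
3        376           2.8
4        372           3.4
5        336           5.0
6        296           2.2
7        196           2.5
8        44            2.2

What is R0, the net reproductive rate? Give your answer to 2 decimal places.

16.98

lx = nx/n0 = nx/400: 1, 0.99, 0.96, 0.94, 0.93, 0.84, 0.74, 0.49, 0.11
lx·mx by age: 0, 1.782, 2.112, 2.632, 3.162, 4.2, 1.628, 1.225, 0.242
R0 = Σ lx·mx = 16.983 → 16.98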